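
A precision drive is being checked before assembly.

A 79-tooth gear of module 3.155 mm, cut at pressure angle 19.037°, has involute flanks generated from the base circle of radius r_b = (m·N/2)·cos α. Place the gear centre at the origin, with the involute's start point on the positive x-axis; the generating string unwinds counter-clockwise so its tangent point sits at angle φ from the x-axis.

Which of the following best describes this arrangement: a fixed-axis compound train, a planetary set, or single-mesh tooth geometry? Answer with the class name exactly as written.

single-mesh tooth geometry

single-mesh involute tooth geometry (79T wheel at module 3.155)
classification: single-mesh tooth geometry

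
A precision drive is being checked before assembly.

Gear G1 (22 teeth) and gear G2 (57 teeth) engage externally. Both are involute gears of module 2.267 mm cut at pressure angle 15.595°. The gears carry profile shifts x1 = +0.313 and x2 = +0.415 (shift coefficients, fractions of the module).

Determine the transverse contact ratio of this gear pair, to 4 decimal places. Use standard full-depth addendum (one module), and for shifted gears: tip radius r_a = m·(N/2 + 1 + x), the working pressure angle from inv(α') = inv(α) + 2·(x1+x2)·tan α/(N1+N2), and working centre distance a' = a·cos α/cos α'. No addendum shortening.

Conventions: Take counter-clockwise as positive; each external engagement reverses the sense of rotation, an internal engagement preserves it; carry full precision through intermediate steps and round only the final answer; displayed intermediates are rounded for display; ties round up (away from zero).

1.7507

class = single-mesh tooth geometry [involute pair 22T × 57T, m = 2.267]
base radii: r_b1 = 24.018970, r_b2 = 62.230968
tip radii: r_a1 = 27.913571, r_a2 = 67.817305
inv(α') = inv(15.595°) + 2·(+0.313+0.415)·tan α/(22+57) = 0.01207097  ⇒  α' = 18.68309°
a' = a·cos α / cos α' = 89.5465·cos 15.595°/cos 18.68309° = 91.047709
action lengths: √(r_a1²−r_b1²) = 14.221692, √(r_a2²−r_b2²) = 26.953543
base pitch p_b = π·m·cos α = 6.859802
CR = (14.221692 + 26.953543 − 91.047709·sin 18.68309°)/6.859802 = 1.750723
contact ratio ≈ 1.7507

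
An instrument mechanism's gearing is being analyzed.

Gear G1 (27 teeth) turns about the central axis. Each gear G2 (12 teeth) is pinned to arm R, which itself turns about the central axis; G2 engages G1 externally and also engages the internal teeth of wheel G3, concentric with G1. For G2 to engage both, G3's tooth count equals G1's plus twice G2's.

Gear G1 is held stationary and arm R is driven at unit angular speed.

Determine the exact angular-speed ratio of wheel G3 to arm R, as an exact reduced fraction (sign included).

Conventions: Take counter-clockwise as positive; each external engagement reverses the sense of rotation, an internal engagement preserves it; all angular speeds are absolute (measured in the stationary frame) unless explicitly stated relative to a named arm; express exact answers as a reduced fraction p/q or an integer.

26/17

topology: planetary set — G1 27T / G2 12T / G3 51T, arm = carrier (Willis)
ring teeth: 27 + 2·12 = 51
27(ω_sun−ω_arm) = −51(ω_ring−ω_arm),  ω_sun = 0, ω_arm = 1
ω_ring = 1 − (27/51)(0−1) = 26/17
ω_out/ω_in = 26/17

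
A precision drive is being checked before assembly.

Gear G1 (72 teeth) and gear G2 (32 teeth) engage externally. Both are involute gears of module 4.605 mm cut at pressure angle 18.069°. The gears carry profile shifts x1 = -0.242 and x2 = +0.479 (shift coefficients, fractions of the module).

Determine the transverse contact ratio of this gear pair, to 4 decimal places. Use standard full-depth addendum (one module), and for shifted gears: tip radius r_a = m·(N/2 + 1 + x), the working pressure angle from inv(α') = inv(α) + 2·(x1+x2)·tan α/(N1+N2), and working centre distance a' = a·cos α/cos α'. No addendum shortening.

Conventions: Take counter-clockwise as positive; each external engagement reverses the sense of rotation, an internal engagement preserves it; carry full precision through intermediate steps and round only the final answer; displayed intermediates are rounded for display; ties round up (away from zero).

1.7272

single-mesh involute tooth geometry (72T engaging 32T at module 4.605)
base radii: r_b1 = 157.604341, r_b2 = 70.046374
tip radii: r_a1 = 169.270590, r_a2 = 80.490795
inv(α') = inv(18.069°) + 2·(-0.242+0.479)·tan α/(72+32) = 0.01237505  ⇒  α' = 18.83413°
a' = a·cos α / cos α' = 239.4600·cos 18.069°/cos 18.83413° = 240.529354
action lengths: √(r_a1²−r_b1²) = 61.752767, √(r_a2²−r_b2²) = 39.651905
base pitch p_b = π·m·cos α = 13.753573
CR = (61.752767 + 39.651905 − 240.529354·sin 18.83413°)/13.753573 = 1.727164
contact ratio ≈ 1.7272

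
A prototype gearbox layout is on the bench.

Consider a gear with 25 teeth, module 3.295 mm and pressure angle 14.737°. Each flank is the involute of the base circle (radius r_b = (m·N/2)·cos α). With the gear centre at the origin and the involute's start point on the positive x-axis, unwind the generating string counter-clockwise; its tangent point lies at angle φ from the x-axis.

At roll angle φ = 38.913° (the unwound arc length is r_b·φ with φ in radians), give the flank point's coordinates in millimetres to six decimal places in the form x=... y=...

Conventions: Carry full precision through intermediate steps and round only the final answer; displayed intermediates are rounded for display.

x=47.986629 y=3.970703

class = single-mesh tooth geometry [base-circle involute, m = 3.295, 25T]
pitch radius r_p = m·N/2 = 3.295·25/2 = 41.187500
base radius r_b = r_p·cos α = 41.187500·cos 14.737° = 39.832583
roll angle φ = 38.913° = 0.67915997 rad
x = r_b·(cos φ + φ·sin φ) = 47.986629
y = r_b·(sin φ − φ·cos φ) = 3.970703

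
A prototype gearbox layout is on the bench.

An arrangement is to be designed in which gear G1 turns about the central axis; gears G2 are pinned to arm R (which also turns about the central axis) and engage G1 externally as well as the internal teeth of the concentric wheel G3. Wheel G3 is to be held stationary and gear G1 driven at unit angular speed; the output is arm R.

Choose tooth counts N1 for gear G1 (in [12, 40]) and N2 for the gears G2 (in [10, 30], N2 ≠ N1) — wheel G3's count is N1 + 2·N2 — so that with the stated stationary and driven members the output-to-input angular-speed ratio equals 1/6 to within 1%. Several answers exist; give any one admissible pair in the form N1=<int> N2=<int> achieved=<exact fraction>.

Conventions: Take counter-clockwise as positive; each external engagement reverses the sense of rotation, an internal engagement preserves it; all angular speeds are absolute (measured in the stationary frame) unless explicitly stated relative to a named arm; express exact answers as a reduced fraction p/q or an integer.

N1=12 N2=24 achieved=1/6

design class (target 1/6): planetary set
Willis with ω_ring = 0: ω_arm/ω_sun = N1/(N1+N3); set equal to 1/6  ⇒  N3/N1 = 1/(1/6) − 1 = 5
N3 = N1 + 2·N2  ⇒  N2/N1 = (N3/N1 − 1)/2 = (5 − 1)/2 = 2
smallest multiple with N1 ≥ 12 and N2 ≥ 10: k = 12  ⇒  N1 = 12·1 = 12, N2 = 12·2 = 24 (N1 ≤ 40, N2 ≤ 30, N2 ≠ N1 ✓), N3 = 12 + 2·24 = 60
check: N1/(N1+N3) with N1 = 12, N3 = 60 gives 1/6; |achieved − target| = 0 ≤ 1/600 ✓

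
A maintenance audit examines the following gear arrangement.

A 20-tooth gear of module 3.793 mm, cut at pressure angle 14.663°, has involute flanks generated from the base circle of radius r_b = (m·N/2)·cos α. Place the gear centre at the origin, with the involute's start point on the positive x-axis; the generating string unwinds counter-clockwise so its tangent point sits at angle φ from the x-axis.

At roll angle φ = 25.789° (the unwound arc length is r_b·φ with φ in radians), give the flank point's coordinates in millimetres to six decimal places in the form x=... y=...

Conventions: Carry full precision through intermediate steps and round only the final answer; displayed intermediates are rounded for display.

recognized (one wheel, involute flank): single-mesh tooth geometry, m = 3.793, N = 20
pitch radius r_p = m·N/2 = 3.793·20/2 = 37.930000
base radius r_b = r_p·cos α = 37.930000·cos 14.663° = 36.694674
roll angle φ = 25.789° = 0.45010296 rad
x = r_b·(cos φ + φ·sin φ) = 40.225557
y = r_b·(sin φ − φ·cos φ) = 1.092932

x=40.225557 y=1.092932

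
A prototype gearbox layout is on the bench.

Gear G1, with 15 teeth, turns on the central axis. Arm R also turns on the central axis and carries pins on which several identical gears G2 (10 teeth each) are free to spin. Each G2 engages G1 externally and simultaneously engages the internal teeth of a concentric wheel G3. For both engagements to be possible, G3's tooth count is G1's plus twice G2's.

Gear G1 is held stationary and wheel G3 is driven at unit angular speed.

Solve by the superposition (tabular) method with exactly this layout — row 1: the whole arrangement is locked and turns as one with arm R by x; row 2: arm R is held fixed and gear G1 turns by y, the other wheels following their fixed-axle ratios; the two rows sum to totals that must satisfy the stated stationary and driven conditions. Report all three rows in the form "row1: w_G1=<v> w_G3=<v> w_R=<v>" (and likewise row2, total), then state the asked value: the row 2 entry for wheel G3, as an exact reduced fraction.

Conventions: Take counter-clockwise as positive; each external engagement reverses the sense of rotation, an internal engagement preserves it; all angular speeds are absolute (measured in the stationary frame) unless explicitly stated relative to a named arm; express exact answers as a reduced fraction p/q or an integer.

row1: w_G1=7/10 w_G3=7/10 w_R=7/10
row2: w_G1=-7/10 w_G3=3/10 w_R=0
total: w_G1=0 w_G3=1 w_R=7/10
asked value: 3/10

class = planetary set [G3 = 15+2·10 = 35; Willis about the carrier]
superposition row 1 [locked train]: every member turns x
row 2: sun turns y, ring = −(15/35)·y, arm 0
boundary: total ω_sun = x + y = 0 and total ω_ring = x − (15/35)·y = 1  ⇒  y = -7/10, x = 7/10
row 2 ring = −(15/35)·(-7/10) = 3/10
totals (row 1 + row 2): sun 7/10 + (-7/10) = 0, ring 7/10 + 3/10 = 1, arm 7/10 + 0 = 7/10
asked cell (row2, ring) = 3/10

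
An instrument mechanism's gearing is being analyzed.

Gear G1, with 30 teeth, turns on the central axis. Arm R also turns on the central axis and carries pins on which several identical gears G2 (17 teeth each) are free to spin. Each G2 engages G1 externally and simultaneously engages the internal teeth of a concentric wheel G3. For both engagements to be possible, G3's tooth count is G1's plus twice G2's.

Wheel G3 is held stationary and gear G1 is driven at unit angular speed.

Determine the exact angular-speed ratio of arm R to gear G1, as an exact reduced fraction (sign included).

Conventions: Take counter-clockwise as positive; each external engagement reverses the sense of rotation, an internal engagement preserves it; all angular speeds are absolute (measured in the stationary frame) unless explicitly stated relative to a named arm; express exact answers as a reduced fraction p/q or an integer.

topology: planetary set — G1 30T / G2 17T / G3 64T, arm = carrier (Willis)
ring teeth: 30 + 2·17 = 64
30(ω_sun−ω_arm) = −64(ω_ring−ω_arm),  ω_ring = 0, ω_sun = 1
30(1−ω_arm) = −64(0−ω_arm)  ⇒  94·ω_arm = 30  ⇒  ω_arm = 15/47
ω_out/ω_in = 15/47

15/47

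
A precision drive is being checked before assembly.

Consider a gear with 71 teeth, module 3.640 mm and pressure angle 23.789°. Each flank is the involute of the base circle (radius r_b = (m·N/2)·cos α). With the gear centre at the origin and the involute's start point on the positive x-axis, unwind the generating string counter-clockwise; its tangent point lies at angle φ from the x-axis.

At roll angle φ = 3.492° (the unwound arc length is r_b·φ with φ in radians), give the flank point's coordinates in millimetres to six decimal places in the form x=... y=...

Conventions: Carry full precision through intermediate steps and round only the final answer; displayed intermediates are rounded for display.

x=118.460498 y=0.008920

topology: single-mesh involute geometry — m = 3.640, N = 71
pitch radius r_p = m·N/2 = 3.640·71/2 = 129.220000
base radius r_b = r_p·cos α = 129.220000·cos 23.789° = 118.241097
roll angle φ = 3.492° = 0.06094690 rad
x = r_b·(cos φ + φ·sin φ) = 118.460498
y = r_b·(sin φ − φ·cos φ) = 0.008920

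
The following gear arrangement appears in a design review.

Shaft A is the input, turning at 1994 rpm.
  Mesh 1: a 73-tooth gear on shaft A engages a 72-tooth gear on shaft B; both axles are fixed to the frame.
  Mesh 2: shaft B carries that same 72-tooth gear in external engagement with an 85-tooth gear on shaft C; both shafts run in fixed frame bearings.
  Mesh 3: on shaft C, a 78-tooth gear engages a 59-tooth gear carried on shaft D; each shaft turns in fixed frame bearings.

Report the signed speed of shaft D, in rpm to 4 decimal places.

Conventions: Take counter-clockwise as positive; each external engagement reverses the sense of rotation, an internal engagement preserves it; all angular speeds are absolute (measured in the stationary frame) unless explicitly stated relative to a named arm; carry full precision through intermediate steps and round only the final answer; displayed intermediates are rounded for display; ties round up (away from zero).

-2263.9753 rpm

class = fixed-axis compound train [3 meshes; 3 ratios multiply, 3 sense flips]
mesh 1 [73T→72T]: ω = 1994.0000×73/72 = 2021.6944 rpm, sense flips to −
mesh 2 [72T→85T]: ω = 2021.6944×72/85 = 1712.4941 rpm, sense flips to +
mesh 3 [78T→59T]: ω = 1712.4941×78/59 = 2263.9753 rpm, sense flips to −
signed output speed = -2263.9753 rpm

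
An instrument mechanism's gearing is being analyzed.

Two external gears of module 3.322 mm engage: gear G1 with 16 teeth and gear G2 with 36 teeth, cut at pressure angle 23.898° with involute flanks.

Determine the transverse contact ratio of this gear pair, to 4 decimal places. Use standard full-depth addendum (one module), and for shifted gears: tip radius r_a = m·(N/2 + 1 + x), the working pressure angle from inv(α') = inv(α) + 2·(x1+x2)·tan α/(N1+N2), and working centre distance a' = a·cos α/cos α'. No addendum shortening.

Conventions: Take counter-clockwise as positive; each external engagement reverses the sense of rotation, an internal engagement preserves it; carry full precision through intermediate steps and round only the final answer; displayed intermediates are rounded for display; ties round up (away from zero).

1.4649

single-mesh involute tooth geometry (16T engaging 36T at module 3.322)
base radii: r_b1 = 24.297589, r_b2 = 54.669575
tip radii: r_a1 = 29.898000, r_a2 = 63.118000
no profile shift: α' = α, a' = a
action lengths: √(r_a1²−r_b1²) = 17.421756, √(r_a2²−r_b2²) = 31.545514
base pitch p_b = π·m·cos α = 9.541641
CR = (17.421756 + 31.545514 − 86.372000·sin 23.89800°)/9.541641 = 1.464857
contact ratio ≈ 1.4649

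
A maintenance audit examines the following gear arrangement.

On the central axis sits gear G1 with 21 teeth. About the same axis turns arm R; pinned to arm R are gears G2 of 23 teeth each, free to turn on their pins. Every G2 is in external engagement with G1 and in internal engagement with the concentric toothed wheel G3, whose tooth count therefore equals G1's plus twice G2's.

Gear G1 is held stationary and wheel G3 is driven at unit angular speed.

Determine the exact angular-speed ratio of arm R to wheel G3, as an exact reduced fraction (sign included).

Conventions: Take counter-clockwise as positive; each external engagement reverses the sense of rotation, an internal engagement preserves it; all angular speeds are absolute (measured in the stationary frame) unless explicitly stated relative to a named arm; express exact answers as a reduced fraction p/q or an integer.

67/88

class = planetary set [G3 = 21+2·23 = 67; Willis about the carrier]
ring teeth: 21 + 2·23 = 67
21(ω_sun−ω_arm) = −67(ω_ring−ω_arm),  ω_sun = 0, ω_ring = 1
21(0−ω_arm) = −67(1−ω_arm)  ⇒  88·ω_arm = 67  ⇒  ω_arm = 67/88
ω_out/ω_in = 67/88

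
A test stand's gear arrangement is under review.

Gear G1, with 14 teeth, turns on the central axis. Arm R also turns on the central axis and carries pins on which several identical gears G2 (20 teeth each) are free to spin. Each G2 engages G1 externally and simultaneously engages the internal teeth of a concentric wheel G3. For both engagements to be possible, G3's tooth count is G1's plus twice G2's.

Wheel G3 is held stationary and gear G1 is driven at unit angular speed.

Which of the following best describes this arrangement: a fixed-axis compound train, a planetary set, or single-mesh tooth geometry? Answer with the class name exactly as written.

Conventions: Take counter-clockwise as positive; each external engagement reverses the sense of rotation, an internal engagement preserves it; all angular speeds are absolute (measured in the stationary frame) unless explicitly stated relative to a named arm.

planetary set

class = planetary set [G3 = 14+2·20 = 54; Willis about the carrier]
classification: planetary set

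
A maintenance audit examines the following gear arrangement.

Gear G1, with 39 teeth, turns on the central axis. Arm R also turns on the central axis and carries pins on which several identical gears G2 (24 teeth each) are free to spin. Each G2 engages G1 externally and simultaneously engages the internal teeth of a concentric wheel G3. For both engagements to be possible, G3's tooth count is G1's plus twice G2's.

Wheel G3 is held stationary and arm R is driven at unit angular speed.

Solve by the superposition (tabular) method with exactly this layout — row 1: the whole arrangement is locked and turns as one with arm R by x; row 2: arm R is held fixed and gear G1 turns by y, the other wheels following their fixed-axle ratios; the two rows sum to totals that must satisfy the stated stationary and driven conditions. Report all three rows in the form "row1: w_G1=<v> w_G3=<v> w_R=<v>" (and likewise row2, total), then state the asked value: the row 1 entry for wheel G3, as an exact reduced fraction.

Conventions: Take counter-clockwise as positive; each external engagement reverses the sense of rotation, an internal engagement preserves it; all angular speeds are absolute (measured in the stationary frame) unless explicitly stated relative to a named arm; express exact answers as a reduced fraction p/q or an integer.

row1: w_G1=1 w_G3=1 w_R=1
row2: w_G1=29/13 w_G3=-1 w_R=0
total: w_G1=42/13 w_G3=0 w_R=1
asked value: 1

class = planetary set [G3 = 39+2·24 = 87; Willis about the carrier]
row 1 — lock + rotate with arm: ω_sun = ω_ring = ω_arm = x
row 2 — arm fixed, fixed-axis ratios: sun y, ring −(39/87)·y, arm 0
boundary: total ω_ring = x − (39/87)·y = 0 and total ω_arm = x = 1  ⇒  y = 29/13, x = 1
row 2 ring = −(39/87)·29/13 = -1
totals (row 1 + row 2): sun 1 + 29/13 = 42/13, ring 1 + (-1) = 0, arm 1 + 0 = 1
asked cell (row1, ring) = 1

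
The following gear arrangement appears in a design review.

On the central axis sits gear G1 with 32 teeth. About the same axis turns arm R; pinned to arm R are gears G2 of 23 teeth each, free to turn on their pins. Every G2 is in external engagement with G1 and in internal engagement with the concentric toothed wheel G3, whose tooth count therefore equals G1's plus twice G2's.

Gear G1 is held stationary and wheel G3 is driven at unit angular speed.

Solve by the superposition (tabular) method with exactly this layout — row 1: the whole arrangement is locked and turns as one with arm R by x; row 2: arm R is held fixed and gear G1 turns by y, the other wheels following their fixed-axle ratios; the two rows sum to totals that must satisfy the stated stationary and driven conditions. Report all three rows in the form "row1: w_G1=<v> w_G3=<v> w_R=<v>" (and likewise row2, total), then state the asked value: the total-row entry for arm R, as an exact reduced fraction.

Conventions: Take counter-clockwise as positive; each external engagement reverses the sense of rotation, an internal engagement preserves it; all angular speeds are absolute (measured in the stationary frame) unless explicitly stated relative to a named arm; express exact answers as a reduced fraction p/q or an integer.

class = planetary set [G3 = 32+2·23 = 78; Willis about the carrier]
row 1 — lock + rotate with arm: ω_sun = ω_ring = ω_arm = x
row 2 — arm fixed, fixed-axis ratios: sun y, ring −(32/78)·y, arm 0
boundary: total ω_sun = x + y = 0 and total ω_ring = x − (32/78)·y = 1  ⇒  y = -39/55, x = 39/55
row 2 ring = −(32/78)·(-39/55) = 16/55
totals (row 1 + row 2): sun 39/55 + (-39/55) = 0, ring 39/55 + 16/55 = 1, arm 39/55 + 0 = 39/55
asked cell (total, arm) = 39/55

row1: w_G1=39/55 w_G3=39/55 w_R=39/55
row2: w_G1=-39/55 w_G3=16/55 w_R=0
total: w_G1=0 w_G3=1 w_R=39/55
asked value: 39/55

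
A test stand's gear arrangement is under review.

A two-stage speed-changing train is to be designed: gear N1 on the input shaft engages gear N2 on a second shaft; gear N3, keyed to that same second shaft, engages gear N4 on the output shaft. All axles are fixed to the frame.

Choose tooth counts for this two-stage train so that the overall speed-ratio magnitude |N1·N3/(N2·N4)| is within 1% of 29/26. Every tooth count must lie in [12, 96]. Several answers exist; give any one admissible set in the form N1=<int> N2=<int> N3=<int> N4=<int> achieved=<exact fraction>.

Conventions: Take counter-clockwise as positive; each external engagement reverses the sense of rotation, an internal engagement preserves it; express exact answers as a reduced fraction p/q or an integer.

N1=12 N2=26 N3=29 N4=12 achieved=29/26

2-stage fixed-axis compound train for ratio 29/26
target = 29/26 in lowest terms: an exact hit needs N1·N3 = k·29 and N2·N4 = k·26 for one integer k, every count in [12, 96]; additionally prefer no 1:1 stage (N1 ≠ N2, N3 ≠ N4)
k = 1…11: no 1:1-free in-range split of k·29 and k·26 into factor pairs; take k = 12
k = 12: N1·N3 = 348 = 12·29, N2·N4 = 312 = 26·12
achieved = 12·29/(26·12) = 29/26; |achieved − target| = 0 ≤ 29/2600 ✓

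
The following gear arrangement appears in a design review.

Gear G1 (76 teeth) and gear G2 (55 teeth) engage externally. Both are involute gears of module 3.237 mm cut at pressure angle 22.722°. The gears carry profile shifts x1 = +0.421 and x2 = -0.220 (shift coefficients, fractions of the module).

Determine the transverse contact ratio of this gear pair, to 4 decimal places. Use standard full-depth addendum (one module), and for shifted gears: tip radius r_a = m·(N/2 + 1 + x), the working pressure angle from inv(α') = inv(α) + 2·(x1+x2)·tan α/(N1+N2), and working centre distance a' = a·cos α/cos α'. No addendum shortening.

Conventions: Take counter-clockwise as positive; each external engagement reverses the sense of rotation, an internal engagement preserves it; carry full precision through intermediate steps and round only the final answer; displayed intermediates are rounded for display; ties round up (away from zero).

1.6331

class = single-mesh tooth geometry [involute pair 76T × 55T, m = 3.237]
base radii: r_b1 = 113.459485, r_b2 = 82.108838
tip radii: r_a1 = 127.605777, r_a2 = 91.542360
inv(α') = inv(22.722°) + 2·(+0.421-0.220)·tan α/(76+55) = 0.02347163  ⇒  α' = 23.13350°
a' = a·cos α / cos α' = 212.0235·cos 22.722°/cos 23.13350° = 212.668589
action lengths: √(r_a1²−r_b1²) = 58.396743, √(r_a2²−r_b2²) = 40.473972
base pitch p_b = π·m·cos α = 9.380092
CR = (58.396743 + 40.473972 − 212.668589·sin 23.13350°)/9.380092 = 1.633094
contact ratio ≈ 1.6331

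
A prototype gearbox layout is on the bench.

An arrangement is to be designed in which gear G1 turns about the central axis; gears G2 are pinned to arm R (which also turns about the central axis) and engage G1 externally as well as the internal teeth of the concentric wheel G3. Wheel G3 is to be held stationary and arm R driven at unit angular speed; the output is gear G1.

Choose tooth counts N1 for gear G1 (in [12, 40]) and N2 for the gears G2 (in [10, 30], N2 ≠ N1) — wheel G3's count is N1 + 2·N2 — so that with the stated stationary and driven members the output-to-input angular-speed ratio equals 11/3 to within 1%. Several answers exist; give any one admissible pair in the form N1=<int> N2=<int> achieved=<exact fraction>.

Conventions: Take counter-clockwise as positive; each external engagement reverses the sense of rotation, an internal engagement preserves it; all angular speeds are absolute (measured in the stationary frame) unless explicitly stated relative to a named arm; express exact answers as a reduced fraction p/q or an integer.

design class (target 11/3): planetary set
Willis with ω_ring = 0: ω_sun/ω_arm = (N1+N3)/N1; set equal to 11/3  ⇒  N3/N1 = 11/3 − 1 = 8/3
N3 = N1 + 2·N2  ⇒  N2/N1 = (N3/N1 − 1)/2 = (8/3 − 1)/2 = 5/6
smallest multiple with N1 ≥ 12 and N2 ≥ 10: k = 2  ⇒  N1 = 2·6 = 12, N2 = 2·5 = 10 (N1 ≤ 40, N2 ≤ 30, N2 ≠ N1 ✓), N3 = 12 + 2·10 = 32
check: (N1+N3)/N1 with N1 = 12, N3 = 32 gives 11/3; |achieved − target| = 0 ≤ 11/300 ✓

N1=12 N2=10 achieved=11/3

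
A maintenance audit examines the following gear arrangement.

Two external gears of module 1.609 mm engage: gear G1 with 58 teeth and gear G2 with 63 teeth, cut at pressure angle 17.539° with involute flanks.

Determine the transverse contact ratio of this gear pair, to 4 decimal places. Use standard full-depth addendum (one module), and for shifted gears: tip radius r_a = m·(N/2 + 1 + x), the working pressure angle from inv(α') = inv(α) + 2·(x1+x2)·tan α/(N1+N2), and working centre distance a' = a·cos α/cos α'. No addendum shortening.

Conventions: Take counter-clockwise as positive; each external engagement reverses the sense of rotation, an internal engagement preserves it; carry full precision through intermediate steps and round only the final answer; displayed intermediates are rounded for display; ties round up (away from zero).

recognized (one external pair, fixed centres): single-mesh tooth geometry, m = 1.609, N1 = 58, N2 = 63
base radii: r_b1 = 44.491826, r_b2 = 48.327328
tip radii: r_a1 = 48.270000, r_a2 = 52.292500
no profile shift: α' = α, a' = a
action lengths: √(r_a1²−r_b1²) = 18.720854, √(r_a2²−r_b2²) = 19.974357
base pitch p_b = π·m·cos α = 4.819834
CR = (18.720854 + 19.974357 − 97.344500·sin 17.53900°)/4.819834 = 1.941969
contact ratio ≈ 1.9420

1.9420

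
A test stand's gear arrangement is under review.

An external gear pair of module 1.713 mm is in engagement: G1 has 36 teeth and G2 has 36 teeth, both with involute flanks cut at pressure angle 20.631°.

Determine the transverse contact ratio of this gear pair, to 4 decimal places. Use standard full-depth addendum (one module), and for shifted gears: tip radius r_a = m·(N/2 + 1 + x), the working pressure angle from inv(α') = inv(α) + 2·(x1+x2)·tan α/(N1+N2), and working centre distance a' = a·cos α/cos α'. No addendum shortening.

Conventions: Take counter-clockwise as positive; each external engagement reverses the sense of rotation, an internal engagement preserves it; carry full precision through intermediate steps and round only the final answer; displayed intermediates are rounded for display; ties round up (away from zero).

1.6635

topology: single-mesh involute geometry — m = 1.713, 36T/36T pair
base radii: r_b1 = 28.856586, r_b2 = 28.856586
tip radii: r_a1 = 32.547000, r_a2 = 32.547000
no profile shift: α' = α, a' = a
action lengths: √(r_a1²−r_b1²) = 15.053394, √(r_a2²−r_b2²) = 15.053394
base pitch p_b = π·m·cos α = 5.036424
CR = (15.053394 + 15.053394 − 61.668000·sin 20.63100°)/5.036424 = 1.663519
contact ratio ≈ 1.6635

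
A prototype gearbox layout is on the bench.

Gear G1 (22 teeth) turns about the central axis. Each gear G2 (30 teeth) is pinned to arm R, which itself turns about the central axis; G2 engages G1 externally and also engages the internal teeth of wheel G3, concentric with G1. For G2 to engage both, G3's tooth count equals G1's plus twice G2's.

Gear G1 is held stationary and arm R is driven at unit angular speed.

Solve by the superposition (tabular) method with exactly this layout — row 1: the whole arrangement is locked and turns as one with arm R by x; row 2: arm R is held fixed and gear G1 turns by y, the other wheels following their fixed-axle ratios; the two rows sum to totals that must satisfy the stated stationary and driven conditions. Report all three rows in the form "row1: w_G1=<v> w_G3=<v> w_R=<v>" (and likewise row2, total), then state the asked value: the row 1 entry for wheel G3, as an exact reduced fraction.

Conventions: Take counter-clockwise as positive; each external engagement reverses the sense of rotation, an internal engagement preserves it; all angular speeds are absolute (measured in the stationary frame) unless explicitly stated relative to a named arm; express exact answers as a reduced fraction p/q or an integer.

recognized (axles ride arm R): planetary set, 22/30/82 teeth
row 1 — lock + rotate with arm: ω_sun = ω_ring = ω_arm = x
row 2: sun turns y, ring = −(22/82)·y, arm 0
boundary: total ω_sun = x + y = 0 and total ω_arm = x = 1  ⇒  y = -1, x = 1
row 2 ring = −(22/82)·(-1) = 11/41
totals (row 1 + row 2): sun 1 + (-1) = 0, ring 1 + 11/41 = 52/41, arm 1 + 0 = 1
asked cell (row1, ring) = 1

row1: w_G1=1 w_G3=1 w_R=1
row2: w_G1=-1 w_G3=11/41 w_R=0
total: w_G1=0 w_G3=52/41 w_R=1
asked value: 1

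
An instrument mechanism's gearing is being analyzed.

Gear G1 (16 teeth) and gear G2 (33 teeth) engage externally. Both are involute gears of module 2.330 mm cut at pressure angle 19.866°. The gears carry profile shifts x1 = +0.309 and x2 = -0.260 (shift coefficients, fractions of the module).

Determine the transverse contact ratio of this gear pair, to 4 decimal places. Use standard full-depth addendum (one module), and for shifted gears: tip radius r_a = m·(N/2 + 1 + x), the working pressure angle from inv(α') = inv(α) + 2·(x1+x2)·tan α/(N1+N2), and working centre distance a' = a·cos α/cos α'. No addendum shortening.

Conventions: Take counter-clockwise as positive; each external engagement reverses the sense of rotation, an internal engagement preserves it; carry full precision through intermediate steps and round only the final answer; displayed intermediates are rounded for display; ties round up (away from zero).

class = single-mesh tooth geometry [involute pair 16T × 33T, m = 2.330]
base radii: r_b1 = 17.530733, r_b2 = 36.157136
tip radii: r_a1 = 21.689970, r_a2 = 40.169200
inv(α') = inv(19.866°) + 2·(+0.309-0.260)·tan α/(16+33) = 0.01531946  ⇒  α' = 20.17780°
a' = a·cos α / cos α' = 57.0850·cos 19.866°/cos 20.17780° = 57.198315
action lengths: √(r_a1²−r_b1²) = 12.772166, √(r_a2²−r_b2²) = 17.499318
base pitch p_b = π·m·cos α = 6.884303
CR = (12.772166 + 17.499318 − 57.198315·sin 20.17780°)/6.884303 = 1.531282
contact ratio ≈ 1.5313

1.5313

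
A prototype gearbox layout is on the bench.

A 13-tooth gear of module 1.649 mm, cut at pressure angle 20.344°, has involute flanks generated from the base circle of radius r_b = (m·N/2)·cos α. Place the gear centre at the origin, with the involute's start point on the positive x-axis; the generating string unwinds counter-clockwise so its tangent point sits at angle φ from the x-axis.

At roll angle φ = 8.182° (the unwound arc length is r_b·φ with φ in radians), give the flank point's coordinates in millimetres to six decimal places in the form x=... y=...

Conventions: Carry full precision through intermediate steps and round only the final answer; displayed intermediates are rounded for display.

x=10.151854 y=0.009736

class = single-mesh tooth geometry [base-circle involute, m = 1.649, 13T]
pitch radius r_p = m·N/2 = 1.649·13/2 = 10.718500
base radius r_b = r_p·cos α = 10.718500·cos 20.344° = 10.049904
roll angle φ = 8.182° = 0.14280284 rad
x = r_b·(cos φ + φ·sin φ) = 10.151854
y = r_b·(sin φ − φ·cos φ) = 0.009736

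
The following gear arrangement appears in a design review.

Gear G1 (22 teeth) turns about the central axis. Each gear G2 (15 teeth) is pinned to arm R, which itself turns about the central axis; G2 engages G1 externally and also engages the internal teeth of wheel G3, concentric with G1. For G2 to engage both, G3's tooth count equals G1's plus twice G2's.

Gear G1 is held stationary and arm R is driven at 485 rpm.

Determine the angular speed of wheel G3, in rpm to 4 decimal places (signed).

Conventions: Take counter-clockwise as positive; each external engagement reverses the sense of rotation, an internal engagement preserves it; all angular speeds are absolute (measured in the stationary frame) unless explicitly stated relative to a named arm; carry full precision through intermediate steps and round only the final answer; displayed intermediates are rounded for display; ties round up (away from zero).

topology: planetary set — G1 22T / G2 15T / G3 52T, arm = carrier (Willis)
normalise by the input: solve with ω_arm = 1, then scale by 485 rpm
ring teeth: 22 + 2·15 = 52
22(ω_sun−ω_arm) = −52(ω_ring−ω_arm),  ω_sun = 0, ω_arm = 1
ω_ring = 1 − (22/52)(0−1) = 37/26
scale: ω_ring = 37/26 × 485 rpm = +690.1923 rpm

+690.1923 rpm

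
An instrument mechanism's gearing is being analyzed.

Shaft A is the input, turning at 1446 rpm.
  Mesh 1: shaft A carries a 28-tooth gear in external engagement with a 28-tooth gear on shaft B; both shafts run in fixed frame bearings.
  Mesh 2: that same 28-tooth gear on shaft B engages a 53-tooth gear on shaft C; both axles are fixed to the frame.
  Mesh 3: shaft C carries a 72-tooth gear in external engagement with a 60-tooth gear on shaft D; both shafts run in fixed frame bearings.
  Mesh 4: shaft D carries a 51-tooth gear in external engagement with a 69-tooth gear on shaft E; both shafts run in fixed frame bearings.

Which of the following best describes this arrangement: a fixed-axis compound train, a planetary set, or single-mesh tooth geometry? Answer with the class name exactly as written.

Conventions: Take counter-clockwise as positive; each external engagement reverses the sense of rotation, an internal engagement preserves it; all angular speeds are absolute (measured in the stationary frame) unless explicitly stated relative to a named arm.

fixed-axis compound train

recognized (5 fixed axles, 4 meshes): fixed-axis compound train
classification: fixed-axis compound train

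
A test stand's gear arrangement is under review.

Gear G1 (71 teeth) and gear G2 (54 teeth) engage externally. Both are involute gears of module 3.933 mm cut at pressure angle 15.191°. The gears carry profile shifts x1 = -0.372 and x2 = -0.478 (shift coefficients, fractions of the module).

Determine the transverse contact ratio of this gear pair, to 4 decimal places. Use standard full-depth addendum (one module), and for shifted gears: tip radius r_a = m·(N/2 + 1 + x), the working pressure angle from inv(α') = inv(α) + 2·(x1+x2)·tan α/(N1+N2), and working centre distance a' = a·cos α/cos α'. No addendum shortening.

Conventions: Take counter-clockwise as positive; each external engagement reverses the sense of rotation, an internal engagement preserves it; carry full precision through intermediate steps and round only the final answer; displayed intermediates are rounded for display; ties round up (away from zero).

class = single-mesh tooth geometry [involute pair 71T × 54T, m = 3.933]
base radii: r_b1 = 134.742799, r_b2 = 102.480439
tip radii: r_a1 = 142.091424, r_a2 = 108.244026
inv(α') = inv(15.191°) + 2·(-0.372-0.478)·tan α/(71+54) = 0.00269961  ⇒  α' = 11.44460°
a' = a·cos α / cos α' = 245.8125·cos 15.191°/cos 11.44460° = 242.035626
action lengths: √(r_a1²−r_b1²) = 45.103779, √(r_a2²−r_b2²) = 34.850091
base pitch p_b = π·m·cos α = 11.924140
CR = (45.103779 + 34.850091 − 242.035626·sin 11.44460°)/11.924140 = 2.677685
contact ratio ≈ 2.6777

2.6777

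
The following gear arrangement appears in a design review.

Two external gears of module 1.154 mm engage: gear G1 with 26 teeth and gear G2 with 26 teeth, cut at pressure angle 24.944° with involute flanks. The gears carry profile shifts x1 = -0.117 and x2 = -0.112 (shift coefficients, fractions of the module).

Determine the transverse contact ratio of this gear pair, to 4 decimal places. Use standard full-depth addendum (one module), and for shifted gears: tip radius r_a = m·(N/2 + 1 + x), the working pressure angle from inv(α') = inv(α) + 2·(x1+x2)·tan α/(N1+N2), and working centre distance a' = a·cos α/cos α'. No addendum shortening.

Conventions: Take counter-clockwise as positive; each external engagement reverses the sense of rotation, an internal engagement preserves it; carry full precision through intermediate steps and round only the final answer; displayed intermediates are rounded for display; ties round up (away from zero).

single-mesh involute tooth geometry (26T engaging 26T at module 1.154)
base radii: r_b1 = 13.602620, r_b2 = 13.602620
tip radii: r_a1 = 16.020982, r_a2 = 16.026752
inv(α') = inv(24.944°) + 2·(-0.117-0.112)·tan α/(26+26) = 0.02566674  ⇒  α' = 23.80075°
a' = a·cos α / cos α' = 30.0040·cos 24.944°/cos 23.80075° = 29.733985
action lengths: √(r_a1²−r_b1²) = 8.464077, √(r_a2²−r_b2²) = 8.474994
base pitch p_b = π·m·cos α = 3.287222
CR = (8.464077 + 8.474994 − 29.733985·sin 23.80075°)/3.287222 = 1.502699
contact ratio ≈ 1.5027

1.5027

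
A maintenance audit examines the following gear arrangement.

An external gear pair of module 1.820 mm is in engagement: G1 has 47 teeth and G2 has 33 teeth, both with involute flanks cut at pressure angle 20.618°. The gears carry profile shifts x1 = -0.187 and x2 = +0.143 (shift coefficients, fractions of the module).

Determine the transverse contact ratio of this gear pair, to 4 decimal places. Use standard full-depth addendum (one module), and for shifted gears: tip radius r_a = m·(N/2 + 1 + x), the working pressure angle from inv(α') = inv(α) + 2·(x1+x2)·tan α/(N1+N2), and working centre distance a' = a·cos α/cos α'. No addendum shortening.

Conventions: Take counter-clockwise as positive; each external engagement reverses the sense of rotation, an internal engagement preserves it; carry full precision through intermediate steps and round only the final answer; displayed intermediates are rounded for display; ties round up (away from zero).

1.6776

recognized (one external pair, fixed centres): single-mesh tooth geometry, m = 1.820, N1 = 47, N2 = 33
base radii: r_b1 = 40.030537, r_b2 = 28.106547
tip radii: r_a1 = 44.249660, r_a2 = 32.110260
inv(α') = inv(20.618°) + 2·(-0.187+0.143)·tan α/(47+33) = 0.01596803  ⇒  α' = 20.44898°
a' = a·cos α / cos α' = 72.8000·cos 20.618°/cos 20.44898° = 72.719605
action lengths: √(r_a1²−r_b1²) = 18.857055, √(r_a2²−r_b2²) = 15.527099
base pitch p_b = π·m·cos α = 5.351474
CR = (18.857055 + 15.527099 − 72.719605·sin 20.44898°)/5.351474 = 1.677646
contact ratio ≈ 1.6776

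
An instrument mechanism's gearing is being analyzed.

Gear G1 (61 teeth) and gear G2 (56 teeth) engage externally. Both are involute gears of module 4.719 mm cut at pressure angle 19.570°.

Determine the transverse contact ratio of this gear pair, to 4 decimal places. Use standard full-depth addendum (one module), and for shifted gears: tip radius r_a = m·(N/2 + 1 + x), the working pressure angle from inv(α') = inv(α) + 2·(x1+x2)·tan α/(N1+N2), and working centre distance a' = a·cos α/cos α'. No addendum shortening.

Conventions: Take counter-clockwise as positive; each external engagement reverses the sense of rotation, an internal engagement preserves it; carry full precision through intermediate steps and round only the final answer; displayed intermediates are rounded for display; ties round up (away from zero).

recognized (one external pair, fixed centres): single-mesh tooth geometry, m = 4.719, N1 = 61, N2 = 56
base radii: r_b1 = 135.615120, r_b2 = 124.499126
tip radii: r_a1 = 148.648500, r_a2 = 136.851000
no profile shift: α' = α, a' = a
action lengths: √(r_a1²−r_b1²) = 60.868020, √(r_a2²−r_b2²) = 56.816932
base pitch p_b = π·m·cos α = 13.968769
CR = (60.868020 + 56.816932 − 276.061500·sin 19.57000°)/13.968769 = 1.805161
contact ratio ≈ 1.8052

1.8052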